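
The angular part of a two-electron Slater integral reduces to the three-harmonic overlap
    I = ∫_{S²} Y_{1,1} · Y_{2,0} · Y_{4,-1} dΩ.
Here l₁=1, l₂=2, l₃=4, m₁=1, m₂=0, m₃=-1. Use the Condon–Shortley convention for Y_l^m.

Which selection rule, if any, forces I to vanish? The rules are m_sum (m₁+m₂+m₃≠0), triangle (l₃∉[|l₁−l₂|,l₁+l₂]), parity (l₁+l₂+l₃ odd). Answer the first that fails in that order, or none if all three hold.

triangle

azimuthal sum: 1 + 0 − 1 = 0  ✓
1 ≤ 4 ≤ 3 (triangle on l)  ✗
L = 1 + 2 + 4 = 7 (odd)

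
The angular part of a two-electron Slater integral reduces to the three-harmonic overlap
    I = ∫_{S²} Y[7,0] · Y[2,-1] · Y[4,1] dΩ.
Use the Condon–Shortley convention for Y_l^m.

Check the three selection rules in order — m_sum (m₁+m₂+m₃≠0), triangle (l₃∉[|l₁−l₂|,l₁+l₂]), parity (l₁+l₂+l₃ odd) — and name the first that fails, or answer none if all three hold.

azimuthal sum: 0 − 1 + 1 = 0  ✓
5 ≤ 4 ≤ 9 (triangle on l)  ✗
L = 7 + 2 + 4 = 13 (odd)

triangle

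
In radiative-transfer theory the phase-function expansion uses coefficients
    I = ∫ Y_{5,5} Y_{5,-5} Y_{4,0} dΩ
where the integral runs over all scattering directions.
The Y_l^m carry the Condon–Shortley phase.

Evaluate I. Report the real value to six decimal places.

-0.130198

Rules hold: Σm=0, L=14 even, 0≤4≤10.
N = 11·11·9 = 1089
Δ = 6!·4!·4!/15! = 1/3153150
Racah Σ t=1..5: t=1:−1/69120 t=2:+1/1728 t=3:−1/576 t=4:+1/1728 t=5:−1/69120 = -7/11520
⇒ 3j(5 5 4; 0 0 0)² = 2/143, sgn -1
Racah Σ t=0..0: t=0:+1/414720 = 1/414720
⇒ 3j(5 5 4; 5 -5 0)² = 2/143, sgn +1
4πI² = N·(3j₀)²·(3jₘ)² = 36/169
I = -1·√(0.213018/4π) = -0.13019760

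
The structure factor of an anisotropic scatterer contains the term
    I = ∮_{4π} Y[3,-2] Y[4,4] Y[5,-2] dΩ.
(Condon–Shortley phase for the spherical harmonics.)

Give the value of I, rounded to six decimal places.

Rules hold: Σm=0, L=12 even, 1≤5≤7.
N = 7·9·11 = 693
Δ = 2!·4!·6!/13! = 1/180180
Racah Σ t=0..2: t=0:+1/576 t=1:−1/144 t=2:+1/576 = -1/288
⇒ 3j(3 4 5; 0 0 0)² = 20/1001, sgn +1
Racah Σ t=2..2: t=2:+1/8640 = 1/8640
⇒ 3j(3 4 5; -2 4 -2)² = 14/1287, sgn -1
4πI² = N·(3j₀)²·(3jₘ)² = 280/1859
I = -1·√(0.150619/4π) = -0.10947990

-0.109480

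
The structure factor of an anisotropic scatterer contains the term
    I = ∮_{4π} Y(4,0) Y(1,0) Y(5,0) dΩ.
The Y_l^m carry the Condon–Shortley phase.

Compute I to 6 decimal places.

Checks pass: Σm=0; 10 even; l₃=5∈[3,5].
(2·4+1)(2·1+1)(2·5+1) = 297
Δ: 0! 8! 2! / 11! → 1/495
sum: t=0:+1/576 = 1/576
3j²(4 1 5; 0 0 0) = Δ·Π!·Σ² = 5/99  (sign -1)
(m-triple is (0,0,0) — same symbol as above.)
combine: 4πI² = 297·5/99·5/99 = 25/33
take √, sign +1: I = 0.24553200

0.245532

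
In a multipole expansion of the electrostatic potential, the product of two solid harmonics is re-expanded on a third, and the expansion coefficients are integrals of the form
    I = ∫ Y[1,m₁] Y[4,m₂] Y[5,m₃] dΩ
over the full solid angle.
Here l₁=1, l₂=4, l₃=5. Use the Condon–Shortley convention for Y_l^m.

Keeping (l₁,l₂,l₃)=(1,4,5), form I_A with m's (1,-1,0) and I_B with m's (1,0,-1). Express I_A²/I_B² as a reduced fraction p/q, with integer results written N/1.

Shared (l₁,l₂,l₃)=(1,4,5): N and (l;000)² cancel in I_A²/I_B².
A: Δ = 0!·2!·8!/11! = 1/495; Racah Σ t=0..0: t=0:+1/1440 = 1/1440; ⇒ 3j(1 4 5; 1 -1 0)² = 2/99, sgn -1
B: Δ = 0!·2!·8!/11! = 1/495; Racah Σ t=0..0: t=0:+1/1152 = 1/1152; ⇒ 3j(1 4 5; 1 0 -1)² = 1/33, sgn +1
I_A²/I_B² = (2/99)/(1/33) = 2/3

2/3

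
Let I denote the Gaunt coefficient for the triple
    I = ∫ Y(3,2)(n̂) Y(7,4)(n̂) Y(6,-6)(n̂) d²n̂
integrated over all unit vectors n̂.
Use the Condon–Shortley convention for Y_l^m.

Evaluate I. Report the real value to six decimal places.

Checks pass: Σm=0; 16 even; l₃=6∈[4,10].
(2·3+1)(2·7+1)(2·6+1) = 1365
Δ: 4! 2! 10! / 17! → 1/2042040
sum: t=1:−1/207360 t=2:+1/57600 t=3:−1/207360 = 1/129600
3j²(3 7 6; 0 0 0) = Δ·Π!·Σ² = 168/12155  (sign +1)
sum: t=1:−1/43545600 = -1/43545600
3j²(3 7 6; 2 4 -6) = Δ·Π!·Σ² = 11/3094  (sign -1)
combine: 4πI² = 1365·168/12155·11/3094 = 252/3757
take √, sign -1: I = -0.07305917

-0.073059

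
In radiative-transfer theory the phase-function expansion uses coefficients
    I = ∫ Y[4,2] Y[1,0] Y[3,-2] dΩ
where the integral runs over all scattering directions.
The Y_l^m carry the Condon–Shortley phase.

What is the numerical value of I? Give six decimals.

0.213244

m-sum 0 ✓  L=8 even ✓  3≤3≤5 ✓
Π(2lᵢ+1) = 9×3×7 = 189
triangle coeff Δ(4,1,3) = 1/252
Σ_t [1,1]: t=1:−1/36 = -1/36
(3j)²=4/63 [(4 1 3; 0 0 0)], sign=+1
Σ_t [1,1]: t=1:−1/120 = -1/120
(3j)²=1/21 [(4 1 3; 2 0 -2)], sign=+1
⇒ 4πI² = 4/7
I = (+1)√(4/7/(4π)) = 0.21324362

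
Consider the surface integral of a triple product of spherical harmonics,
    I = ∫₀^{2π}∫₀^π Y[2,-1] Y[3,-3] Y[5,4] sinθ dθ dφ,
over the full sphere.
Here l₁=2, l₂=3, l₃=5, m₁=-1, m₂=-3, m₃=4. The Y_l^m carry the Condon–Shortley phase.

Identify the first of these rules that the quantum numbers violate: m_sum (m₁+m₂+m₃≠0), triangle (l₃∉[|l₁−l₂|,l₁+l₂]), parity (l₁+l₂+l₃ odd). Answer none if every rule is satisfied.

none

azimuthal sum: -1 − 3 + 4 = 0  ✓
1 ≤ 5 ≤ 5 (triangle on l)  ✓
L = 2 + 3 + 5 = 10 (even)  ✓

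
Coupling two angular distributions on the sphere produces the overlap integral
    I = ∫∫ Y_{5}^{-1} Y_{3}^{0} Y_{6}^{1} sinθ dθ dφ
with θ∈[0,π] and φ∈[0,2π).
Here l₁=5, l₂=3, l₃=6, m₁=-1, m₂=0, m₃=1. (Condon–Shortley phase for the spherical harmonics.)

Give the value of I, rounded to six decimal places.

-0.123080

m-sum 0 ✓  L=14 even ✓  2≤6≤8 ✓
Π(2lᵢ+1) = 11×7×13 = 1001
triangle coeff Δ(5,3,6) = 1/675675
Σ_t [0,2]: t=0:+1/8640 t=1:−1/2304 t=2:+1/8640 = -7/34560
(3j)²=7/429 [(5 3 6; 0 0 0)], sign=-1
Σ_t [0,2]: t=0:+1/17280 t=1:−1/2880 t=2:+1/6912 = -1/6912
(3j)²=5/429 [(5 3 6; -1 0 1)], sign=+1
⇒ 4πI² = 245/1287
I = (-1)√(245/1287/(4π)) = -0.12308038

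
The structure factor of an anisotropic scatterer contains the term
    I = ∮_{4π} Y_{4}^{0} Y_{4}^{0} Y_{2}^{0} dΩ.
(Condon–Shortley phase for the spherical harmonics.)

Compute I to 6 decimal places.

m-sum 0 ✓  L=10 even ✓  0≤2≤8 ✓
Π(2lᵢ+1) = 9×9×5 = 405
triangle coeff Δ(4,4,2) = 1/13860
Σ_t [2,4]: t=2:+1/192 t=3:−1/36 t=4:+1/192 = -5/288
(3j)²=20/693 [(4 4 2; 0 0 0)], sign=-1
(m-triple is (0,0,0) — same symbol as above.)
⇒ 4πI² = 2000/5929
I = (+1)√(2000/5929/(4π)) = 0.16383977

0.163840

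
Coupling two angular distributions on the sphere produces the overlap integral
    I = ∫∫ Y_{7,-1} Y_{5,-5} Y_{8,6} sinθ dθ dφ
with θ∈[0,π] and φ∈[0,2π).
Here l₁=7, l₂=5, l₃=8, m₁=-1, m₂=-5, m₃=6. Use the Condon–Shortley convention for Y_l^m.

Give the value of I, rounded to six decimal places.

Rules hold: Σm=0, L=20 even, 2≤8≤12.
N = 15·11·17 = 2805
Δ = 4!·10!·6!/21! = 1/814773960
Racah Σ t=0..4: t=0:+1/87091200 t=1:−1/4976640 t=2:+1/2073600 t=3:−1/4976640 t=4:+1/87091200 = 1/9676800
⇒ 3j(7 5 8; 0 0 0)² = 360/46189, sgn +1
Racah Σ t=0..0: t=0:+1/1393459200 = 1/1393459200
⇒ 3j(7 5 8; -1 -5 6)² = 15/1292, sgn +1
4πI² = N·(3j₀)²·(3jₘ)² = 20250/79781
I = +1·√(0.25382/4π) = 0.14212087

0.142121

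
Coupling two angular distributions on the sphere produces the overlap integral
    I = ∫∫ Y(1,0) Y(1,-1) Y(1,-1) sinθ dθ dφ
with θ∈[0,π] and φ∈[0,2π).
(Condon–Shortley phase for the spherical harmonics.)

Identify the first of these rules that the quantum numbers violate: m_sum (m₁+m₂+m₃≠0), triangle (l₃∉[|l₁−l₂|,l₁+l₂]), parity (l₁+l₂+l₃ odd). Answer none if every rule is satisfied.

m_sum

m₁+m₂+m₃ = 0 − 1 − 1 = -2  ✗
triangle: |1−1|=0 ≤ l₃=1 ≤ 1+1=2
parity: l₁+l₂+l₃ = 3 is odd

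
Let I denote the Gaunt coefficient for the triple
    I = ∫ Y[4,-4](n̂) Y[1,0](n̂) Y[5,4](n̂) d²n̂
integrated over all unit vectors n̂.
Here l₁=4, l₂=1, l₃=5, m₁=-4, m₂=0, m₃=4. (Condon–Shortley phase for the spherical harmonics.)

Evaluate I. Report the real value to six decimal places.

0.147319

m-sum 0 ✓  L=10 even ✓  3≤5≤5 ✓
Π(2lᵢ+1) = 9×3×11 = 297
triangle coeff Δ(4,1,5) = 1/495
Σ_t [0,0]: t=0:+1/576 = 1/576
(3j)²=5/99 [(4 1 5; 0 0 0)], sign=-1
Σ_t [0,0]: t=0:+1/40320 = 1/40320
(3j)²=1/55 [(4 1 5; -4 0 4)], sign=-1
⇒ 4πI² = 3/11
I = (+1)√(3/11/(4π)) = 0.14731920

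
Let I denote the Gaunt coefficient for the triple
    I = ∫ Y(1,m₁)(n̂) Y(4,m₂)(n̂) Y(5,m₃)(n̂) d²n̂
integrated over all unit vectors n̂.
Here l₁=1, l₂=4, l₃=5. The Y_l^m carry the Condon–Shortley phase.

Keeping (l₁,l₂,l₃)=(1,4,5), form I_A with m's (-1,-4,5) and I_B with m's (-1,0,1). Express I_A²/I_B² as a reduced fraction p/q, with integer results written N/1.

3/1

l's match ⇒ only the (l;m) 3-j factors differ between A and B.
A: triangle coeff Δ(1,4,5) = 1/495; Σ_t [0,0]: t=0:+1/80640 = 1/80640; (3j)²=1/11 [(1 4 5; -1 -4 5)], sign=+1
B: triangle coeff Δ(1,4,5) = 1/495; Σ_t [0,0]: t=0:+1/1152 = 1/1152; (3j)²=1/33 [(1 4 5; -1 0 1)], sign=+1
I_A²/I_B² = (1/11)/(1/33) = 3/1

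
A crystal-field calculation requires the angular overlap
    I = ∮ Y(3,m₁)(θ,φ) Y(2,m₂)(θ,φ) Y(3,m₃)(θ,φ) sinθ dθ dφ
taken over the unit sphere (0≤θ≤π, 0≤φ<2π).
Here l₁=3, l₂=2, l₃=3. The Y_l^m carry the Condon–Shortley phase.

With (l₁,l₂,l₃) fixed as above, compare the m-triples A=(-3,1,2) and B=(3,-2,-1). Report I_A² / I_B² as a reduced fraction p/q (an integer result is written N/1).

Same 3,2,3: normalisation and zero-m 3j drop out of the ratio.
A: Δ: 2! 4! 2! / 9! → 1/3780; sum: t=2:+1/48 = 1/48; 3j²(3 2 3; -3 1 2) = Δ·Π!·Σ² = 5/84  (sign -1)
B: Δ: 2! 4! 2! / 9! → 1/3780; sum: t=0:+1/96 = 1/96; 3j²(3 2 3; 3 -2 -1) = Δ·Π!·Σ² = 1/42  (sign +1)
I_A²/I_B² = (5/84)/(1/42) = 5/2

5/2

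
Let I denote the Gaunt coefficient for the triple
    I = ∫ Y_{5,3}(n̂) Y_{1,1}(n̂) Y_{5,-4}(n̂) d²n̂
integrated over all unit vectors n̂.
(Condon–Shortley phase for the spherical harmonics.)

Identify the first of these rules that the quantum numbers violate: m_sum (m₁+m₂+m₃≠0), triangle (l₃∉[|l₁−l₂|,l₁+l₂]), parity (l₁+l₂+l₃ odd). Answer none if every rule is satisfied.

azimuthal sum: 3 + 1 − 4 = 0  ✓
4 ≤ 5 ≤ 6 (triangle on l)  ✓
L = 5 + 1 + 5 = 11 (odd)  ✗

parity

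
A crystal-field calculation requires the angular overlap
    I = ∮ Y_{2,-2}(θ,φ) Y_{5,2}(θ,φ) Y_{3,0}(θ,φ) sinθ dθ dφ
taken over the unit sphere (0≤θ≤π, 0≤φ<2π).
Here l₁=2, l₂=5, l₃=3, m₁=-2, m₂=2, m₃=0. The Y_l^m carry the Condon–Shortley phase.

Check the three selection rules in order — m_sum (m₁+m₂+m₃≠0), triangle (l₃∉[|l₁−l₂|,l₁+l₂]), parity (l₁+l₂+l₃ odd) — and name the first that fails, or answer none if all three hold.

none

Σmᵢ = 0  ✓
l₃∈[|l₁−l₂|,l₁+l₂]=[3,7], have l₃=3  ✓
Σlᵢ = 10 ⇒ even  ✓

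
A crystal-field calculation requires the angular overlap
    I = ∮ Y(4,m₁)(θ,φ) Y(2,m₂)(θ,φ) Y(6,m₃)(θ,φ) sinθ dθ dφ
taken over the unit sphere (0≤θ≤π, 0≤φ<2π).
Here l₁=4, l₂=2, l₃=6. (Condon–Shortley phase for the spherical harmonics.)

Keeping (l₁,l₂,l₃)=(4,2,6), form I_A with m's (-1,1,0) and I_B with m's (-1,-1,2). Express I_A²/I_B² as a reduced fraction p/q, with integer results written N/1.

15/28

Shared (l₁,l₂,l₃)=(4,2,6): N and (l;000)² cancel in I_A²/I_B².
A: Δ = 0!·8!·4!/13! = 1/6435; Racah Σ t=0..0: t=0:+1/4320 = 1/4320; ⇒ 3j(4 2 6; -1 1 0)² = 8/429, sgn +1
B: Δ = 0!·8!·4!/13! = 1/6435; Racah Σ t=0..0: t=0:+1/4320 = 1/4320; ⇒ 3j(4 2 6; -1 -1 2)² = 224/6435, sgn +1
I_A²/I_B² = (8/429)/(224/6435) = 15/28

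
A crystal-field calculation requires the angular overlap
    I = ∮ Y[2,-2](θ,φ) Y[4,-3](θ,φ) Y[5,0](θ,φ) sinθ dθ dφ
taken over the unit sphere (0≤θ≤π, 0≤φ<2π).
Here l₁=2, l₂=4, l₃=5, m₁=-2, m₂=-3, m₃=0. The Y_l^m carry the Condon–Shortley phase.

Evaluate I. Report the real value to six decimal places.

m-sum = -2 − 3 + 0 = -5 ≠ 0 ⇒ I = 0

0.000000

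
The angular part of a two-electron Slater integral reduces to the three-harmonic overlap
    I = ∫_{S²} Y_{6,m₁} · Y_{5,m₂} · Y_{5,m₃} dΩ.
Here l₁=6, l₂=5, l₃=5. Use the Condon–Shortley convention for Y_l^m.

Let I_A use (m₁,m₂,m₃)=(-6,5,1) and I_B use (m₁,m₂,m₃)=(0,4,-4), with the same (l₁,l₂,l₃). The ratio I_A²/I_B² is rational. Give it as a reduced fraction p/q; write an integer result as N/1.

l's match ⇒ only the (l;m) 3-j factors differ between A and B.
A: triangle coeff Δ(6,5,5) = 1/28588560; Σ_t [6,6]: t=6:+1/12441600 = 1/12441600; (3j)²=3/442 [(6 5 5; -6 5 1)], sign=+1
B: triangle coeff Δ(6,5,5) = 1/28588560; Σ_t [5,6]: t=5:−1/345600 t=6:+1/3110400 = -1/388800; (3j)²=192/12155 [(6 5 5; 0 4 -4)], sign=+1
I_A²/I_B² = (3/442)/(192/12155) = 55/128

55/128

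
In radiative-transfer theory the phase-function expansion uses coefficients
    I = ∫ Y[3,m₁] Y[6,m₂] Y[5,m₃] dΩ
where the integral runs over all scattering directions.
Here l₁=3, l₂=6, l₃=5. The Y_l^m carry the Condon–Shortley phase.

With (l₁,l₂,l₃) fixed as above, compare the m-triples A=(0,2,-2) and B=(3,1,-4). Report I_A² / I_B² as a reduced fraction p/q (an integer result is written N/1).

l's match ⇒ only the (l;m) 3-j factors differ between A and B.
A: triangle coeff Δ(3,6,5) = 1/675675; Σ_t [1,3]: t=1:−1/60480 t=2:+1/5760 t=3:−1/8640 = 1/24192; (3j)²=8/3003 [(3 6 5; 0 2 -2)], sign=-1
B: triangle coeff Δ(3,6,5) = 1/675675; Σ_t [0,0]: t=0:+1/241920 = 1/241920; (3j)²=4/1001 [(3 6 5; 3 1 -4)], sign=-1
I_A²/I_B² = (8/3003)/(4/1001) = 2/3

2/3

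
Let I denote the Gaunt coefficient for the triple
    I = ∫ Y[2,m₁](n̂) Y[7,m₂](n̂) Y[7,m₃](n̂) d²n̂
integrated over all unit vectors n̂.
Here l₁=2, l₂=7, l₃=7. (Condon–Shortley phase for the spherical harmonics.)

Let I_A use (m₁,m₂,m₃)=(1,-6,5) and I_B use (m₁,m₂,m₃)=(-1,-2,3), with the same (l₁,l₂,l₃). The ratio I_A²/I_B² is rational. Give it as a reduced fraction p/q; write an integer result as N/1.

Same 2,7,7: normalisation and zero-m 3j drop out of the ratio.
A: Δ: 2! 2! 12! / 17! → 1/185640; sum: t=0:+1/79833600 t=1:−1/958003200 = 1/87091200; 3j²(2 7 7; 1 -6 5) = Δ·Π!·Σ² = 121/4760  (sign +1)
B: Δ: 2! 2! 12! / 17! → 1/185640; sum: t=1:−1/1935360 t=2:+1/4354560 = -1/3483648; 3j²(2 7 7; -1 -2 3) = Δ·Π!·Σ² = 125/12376  (sign -1)
I_A²/I_B² = (121/4760)/(125/12376) = 1573/625

1573/625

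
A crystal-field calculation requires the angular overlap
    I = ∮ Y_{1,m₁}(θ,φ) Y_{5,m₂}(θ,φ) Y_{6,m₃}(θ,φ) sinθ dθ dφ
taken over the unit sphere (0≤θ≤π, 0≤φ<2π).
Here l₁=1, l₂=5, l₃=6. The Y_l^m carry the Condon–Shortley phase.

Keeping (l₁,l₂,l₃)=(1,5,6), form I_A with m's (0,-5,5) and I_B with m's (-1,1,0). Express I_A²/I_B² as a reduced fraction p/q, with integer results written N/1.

Shared (l₁,l₂,l₃)=(1,5,6): N and (l;000)² cancel in I_A²/I_B².
A: Δ = 0!·2!·10!/13! = 1/858; Racah Σ t=0..0: t=0:+1/3628800 = 1/3628800; ⇒ 3j(1 5 6; 0 -5 5)² = 1/78, sgn -1
B: Δ = 0!·2!·10!/13! = 1/858; Racah Σ t=0..0: t=0:+1/34560 = 1/34560; ⇒ 3j(1 5 6; -1 1 0)² = 5/286, sgn +1
I_A²/I_B² = (1/78)/(5/286) = 11/15

11/15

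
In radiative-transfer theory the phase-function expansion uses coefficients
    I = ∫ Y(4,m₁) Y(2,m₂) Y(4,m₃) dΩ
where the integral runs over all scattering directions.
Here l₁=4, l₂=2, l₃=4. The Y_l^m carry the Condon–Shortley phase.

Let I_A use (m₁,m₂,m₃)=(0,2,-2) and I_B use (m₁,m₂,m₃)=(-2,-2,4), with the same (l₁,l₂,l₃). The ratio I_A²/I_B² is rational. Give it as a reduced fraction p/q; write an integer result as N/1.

45/14

Shared (l₁,l₂,l₃)=(4,2,4): N and (l;000)² cancel in I_A²/I_B².
A: Δ = 2!·6!·2!/11! = 1/13860; Racah Σ t=2..2: t=2:+1/192 = 1/192; ⇒ 3j(4 2 4; 0 2 -2)² = 3/77, sgn +1
B: Δ = 2!·6!·2!/11! = 1/13860; Racah Σ t=0..0: t=0:+1/2880 = 1/2880; ⇒ 3j(4 2 4; -2 -2 4)² = 2/165, sgn +1
I_A²/I_B² = (3/77)/(2/165) = 45/14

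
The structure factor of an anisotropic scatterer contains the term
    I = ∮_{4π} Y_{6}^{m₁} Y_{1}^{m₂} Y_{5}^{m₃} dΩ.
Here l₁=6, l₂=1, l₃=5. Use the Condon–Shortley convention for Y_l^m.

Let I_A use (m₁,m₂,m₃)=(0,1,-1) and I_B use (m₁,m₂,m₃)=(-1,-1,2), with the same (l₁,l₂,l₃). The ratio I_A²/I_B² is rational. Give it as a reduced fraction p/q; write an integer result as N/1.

l's match ⇒ only the (l;m) 3-j factors differ between A and B.
A: triangle coeff Δ(6,1,5) = 1/858; Σ_t [2,2]: t=2:+1/34560 = 1/34560; (3j)²=5/286 [(6 1 5; 0 1 -1)], sign=+1
B: triangle coeff Δ(6,1,5) = 1/858; Σ_t [0,0]: t=0:+1/60480 = 1/60480; (3j)²=5/429 [(6 1 5; -1 -1 2)], sign=-1
I_A²/I_B² = (5/286)/(5/429) = 3/2

3/2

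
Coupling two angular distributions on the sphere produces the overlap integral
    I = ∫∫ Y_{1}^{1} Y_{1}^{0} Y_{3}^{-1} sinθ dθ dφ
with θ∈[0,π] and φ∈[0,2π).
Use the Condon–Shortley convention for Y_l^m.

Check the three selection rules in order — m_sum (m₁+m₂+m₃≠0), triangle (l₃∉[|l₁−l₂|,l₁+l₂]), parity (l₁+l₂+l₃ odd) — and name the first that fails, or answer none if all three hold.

triangle

azimuthal sum: 1 + 0 − 1 = 0  ✓
0 ≤ 3 ≤ 2 (triangle on l)  ✗
L = 1 + 1 + 3 = 5 (odd)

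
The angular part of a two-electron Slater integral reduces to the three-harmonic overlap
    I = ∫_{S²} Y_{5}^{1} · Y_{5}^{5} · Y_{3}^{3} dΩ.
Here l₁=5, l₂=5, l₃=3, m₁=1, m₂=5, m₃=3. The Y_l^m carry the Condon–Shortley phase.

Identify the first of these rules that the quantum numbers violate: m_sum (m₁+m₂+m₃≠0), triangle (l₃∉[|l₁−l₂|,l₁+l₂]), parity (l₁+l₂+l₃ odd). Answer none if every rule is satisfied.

Σmᵢ = 9  ✗
l₃∈[|l₁−l₂|,l₁+l₂]=[0,10], have l₃=3
Σlᵢ = 13 ⇒ odd

m_sum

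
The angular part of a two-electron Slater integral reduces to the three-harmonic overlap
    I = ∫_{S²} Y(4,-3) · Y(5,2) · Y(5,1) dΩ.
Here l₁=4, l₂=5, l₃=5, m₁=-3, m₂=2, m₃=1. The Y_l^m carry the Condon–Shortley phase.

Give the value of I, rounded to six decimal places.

Checks pass: Σm=0; 14 even; l₃=5∈[1,9].
(2·4+1)(2·5+1)(2·5+1) = 1089
Δ: 4! 4! 6! / 15! → 1/3153150
sum: t=0:+1/69120 t=1:−1/1728 t=2:+1/576 t=3:−1/1728 t=4:+1/69120 = 7/11520
3j²(4 5 5; 0 0 0) = Δ·Π!·Σ² = 2/143  (sign -1)
sum: t=3:−1/6912 t=4:+1/5184 = 1/20736
3j²(4 5 5; -3 2 1) = Δ·Π!·Σ² = 5/2574  (sign +1)
combine: 4πI² = 1089·2/143·5/2574 = 5/169
take √, sign -1: I = -0.04852178

-0.048522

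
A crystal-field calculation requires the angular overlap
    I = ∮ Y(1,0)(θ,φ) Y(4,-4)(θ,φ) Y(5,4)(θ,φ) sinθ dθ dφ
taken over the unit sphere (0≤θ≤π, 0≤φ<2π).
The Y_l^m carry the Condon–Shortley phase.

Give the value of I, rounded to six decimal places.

Rules hold: Σm=0, L=10 even, 3≤5≤5.
N = 3·9·11 = 297
Δ = 0!·2!·8!/11! = 1/495
Racah Σ t=0..0: t=0:+1/576 = 1/576
⇒ 3j(1 4 5; 0 0 0)² = 5/99, sgn -1
Racah Σ t=0..0: t=0:+1/40320 = 1/40320
⇒ 3j(1 4 5; 0 -4 4)² = 1/55, sgn -1
4πI² = N·(3j₀)²·(3jₘ)² = 3/11
I = +1·√(0.272727/4π) = 0.14731920

0.147319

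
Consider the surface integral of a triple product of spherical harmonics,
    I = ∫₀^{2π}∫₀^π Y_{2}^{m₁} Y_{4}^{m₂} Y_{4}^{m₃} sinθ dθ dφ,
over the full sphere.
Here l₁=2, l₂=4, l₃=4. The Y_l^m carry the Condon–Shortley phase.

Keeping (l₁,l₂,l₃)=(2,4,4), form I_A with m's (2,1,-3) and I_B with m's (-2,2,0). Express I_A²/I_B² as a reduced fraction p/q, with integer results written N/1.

7/10

Shared (l₁,l₂,l₃)=(2,4,4): N and (l;000)² cancel in I_A²/I_B².
A: Δ = 2!·2!·6!/11! = 1/13860; Racah Σ t=0..0: t=0:+1/480 = 1/480; ⇒ 3j(2 4 4; 2 1 -3)² = 3/110, sgn -1
B: Δ = 2!·2!·6!/11! = 1/13860; Racah Σ t=2..2: t=2:+1/192 = 1/192; ⇒ 3j(2 4 4; -2 2 0)² = 3/77, sgn +1
I_A²/I_B² = (3/110)/(3/77) = 7/10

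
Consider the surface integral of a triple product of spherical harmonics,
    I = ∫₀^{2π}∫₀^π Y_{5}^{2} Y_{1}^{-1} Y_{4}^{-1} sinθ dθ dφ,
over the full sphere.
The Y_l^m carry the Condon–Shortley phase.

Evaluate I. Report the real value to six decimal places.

Checks pass: Σm=0; 10 even; l₃=4∈[4,6].
(2·5+1)(2·1+1)(2·4+1) = 297
Δ: 2! 8! 0! / 11! → 1/495
sum: t=1:−1/576 = -1/576
3j²(5 1 4; 0 0 0) = Δ·Π!·Σ² = 5/99  (sign -1)
sum: t=0:+1/1440 = 1/1440
3j²(5 1 4; 2 -1 -1) = Δ·Π!·Σ² = 7/165  (sign -1)
combine: 4πI² = 297·5/99·7/165 = 7/11
take √, sign +1: I = 0.22503380

0.225034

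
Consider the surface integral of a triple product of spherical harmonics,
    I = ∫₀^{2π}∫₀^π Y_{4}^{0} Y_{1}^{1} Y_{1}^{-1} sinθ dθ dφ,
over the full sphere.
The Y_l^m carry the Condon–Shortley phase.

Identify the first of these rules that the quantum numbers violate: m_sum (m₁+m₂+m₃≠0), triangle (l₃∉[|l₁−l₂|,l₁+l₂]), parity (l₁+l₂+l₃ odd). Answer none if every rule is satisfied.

triangle

Σmᵢ = 0  ✓
l₃∈[|l₁−l₂|,l₁+l₂]=[3,5], have l₃=1  ✗
Σlᵢ = 6 ⇒ even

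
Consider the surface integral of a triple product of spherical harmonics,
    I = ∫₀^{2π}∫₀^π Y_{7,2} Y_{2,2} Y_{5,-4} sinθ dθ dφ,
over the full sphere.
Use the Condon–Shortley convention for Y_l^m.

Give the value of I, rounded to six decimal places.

Checks pass: Σm=0; 14 even; l₃=5∈[5,9].
(2·7+1)(2·2+1)(2·5+1) = 825
Δ: 4! 10! 0! / 15! → 1/15015
sum: t=2:+1/57600 = 1/57600
3j²(7 2 5; 0 0 0) = Δ·Π!·Σ² = 21/715  (sign -1)
sum: t=4:+1/8709120 = 1/8709120
3j²(7 2 5; 2 2 -4) = Δ·Π!·Σ² = 1/3003  (sign -1)
combine: 4πI² = 825·21/715·1/3003 = 15/1859
take √, sign +1: I = 0.02533967

0.025340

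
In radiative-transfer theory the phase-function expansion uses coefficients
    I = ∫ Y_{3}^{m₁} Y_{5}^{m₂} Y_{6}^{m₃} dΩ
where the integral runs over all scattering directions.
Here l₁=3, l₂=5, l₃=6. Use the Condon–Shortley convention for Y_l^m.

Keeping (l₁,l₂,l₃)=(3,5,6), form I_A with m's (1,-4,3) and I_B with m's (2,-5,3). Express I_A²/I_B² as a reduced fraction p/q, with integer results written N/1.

Same 3,5,6: normalisation and zero-m 3j drop out of the ratio.
A: Δ: 2! 4! 8! / 15! → 1/675675; sum: t=0:+1/40320 t=1:−1/241920 = 1/48384; 3j²(3 5 6; 1 -4 3) = Δ·Π!·Σ² = 24/1001  (sign -1)
B: Δ: 2! 4! 8! / 15! → 1/675675; sum: t=0:+1/483840 = 1/483840; 3j²(3 5 6; 2 -5 3) = Δ·Π!·Σ² = 6/1001  (sign -1)
I_A²/I_B² = (24/1001)/(6/1001) = 4/1

4/1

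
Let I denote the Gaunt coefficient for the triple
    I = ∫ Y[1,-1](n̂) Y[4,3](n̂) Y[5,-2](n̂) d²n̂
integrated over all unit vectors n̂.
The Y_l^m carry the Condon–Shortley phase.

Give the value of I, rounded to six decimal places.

0.085055

m-sum 0 ✓  L=10 even ✓  3≤5≤5 ✓
Π(2lᵢ+1) = 3×9×11 = 297
triangle coeff Δ(1,4,5) = 1/495
Σ_t [0,0]: t=0:+1/576 = 1/576
(3j)²=5/99 [(1 4 5; 0 0 0)], sign=-1
Σ_t [0,0]: t=0:+1/10080 = 1/10080
(3j)²=1/165 [(1 4 5; -1 3 -2)], sign=-1
⇒ 4πI² = 1/11
I = (+1)√(1/11/(4π)) = 0.08505478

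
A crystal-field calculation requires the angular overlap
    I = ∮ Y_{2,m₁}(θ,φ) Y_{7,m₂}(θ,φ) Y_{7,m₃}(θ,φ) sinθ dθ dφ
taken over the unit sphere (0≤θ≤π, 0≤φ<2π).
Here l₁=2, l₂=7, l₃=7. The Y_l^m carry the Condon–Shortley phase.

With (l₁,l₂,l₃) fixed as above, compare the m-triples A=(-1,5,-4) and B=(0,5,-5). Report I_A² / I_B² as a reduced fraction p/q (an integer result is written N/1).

Shared (l₁,l₂,l₃)=(2,7,7): N and (l;000)² cancel in I_A²/I_B².
A: Δ = 2!·2!·12!/17! = 1/185640; Racah Σ t=1..2: t=1:−1/79833600 t=2:+1/14515200 = 1/17740800; ⇒ 3j(2 7 7; -1 5 -4)² = 729/30940, sgn -1
B: Δ = 2!·2!·12!/17! = 1/185640; Racah Σ t=0..2: t=0:+1/1916006400 t=1:−1/39916800 t=2:+1/29030400 = 19/1916006400; ⇒ 3j(2 7 7; 0 5 -5)² = 361/185640, sgn +1
I_A²/I_B² = (729/30940)/(361/185640) = 4374/361

4374/361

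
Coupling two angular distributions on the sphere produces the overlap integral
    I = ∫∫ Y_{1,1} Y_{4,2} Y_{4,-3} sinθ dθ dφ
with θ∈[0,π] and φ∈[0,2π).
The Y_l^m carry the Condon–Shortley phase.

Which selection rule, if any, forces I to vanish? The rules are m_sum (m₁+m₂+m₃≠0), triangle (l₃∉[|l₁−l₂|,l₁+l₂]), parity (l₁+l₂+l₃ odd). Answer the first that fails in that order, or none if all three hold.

parity

m₁+m₂+m₃ = 1 + 2 − 3 = 0  ✓
triangle: |1−4|=3 ≤ l₃=4 ≤ 1+4=5  ✓
parity: l₁+l₂+l₃ = 9 is odd  ✗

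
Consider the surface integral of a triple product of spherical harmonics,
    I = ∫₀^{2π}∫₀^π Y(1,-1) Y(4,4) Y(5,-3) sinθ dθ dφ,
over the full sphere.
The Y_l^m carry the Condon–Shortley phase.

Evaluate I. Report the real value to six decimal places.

-0.049106

Checks pass: Σm=0; 10 even; l₃=5∈[3,5].
(2·1+1)(2·4+1)(2·5+1) = 297
Δ: 0! 2! 8! / 11! → 1/495
sum: t=0:+1/576 = 1/576
3j²(1 4 5; 0 0 0) = Δ·Π!·Σ² = 5/99  (sign -1)
sum: t=0:+1/80640 = 1/80640
3j²(1 4 5; -1 4 -3) = Δ·Π!·Σ² = 1/495  (sign +1)
combine: 4πI² = 297·5/99·1/495 = 1/33
take √, sign -1: I = -0.04910640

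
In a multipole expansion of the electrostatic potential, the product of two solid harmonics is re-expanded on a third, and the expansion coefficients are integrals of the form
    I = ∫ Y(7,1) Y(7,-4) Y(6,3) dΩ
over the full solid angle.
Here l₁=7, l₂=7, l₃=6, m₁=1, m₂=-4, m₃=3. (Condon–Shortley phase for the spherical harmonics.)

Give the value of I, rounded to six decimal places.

-0.108019

Checks pass: Σm=0; 20 even; l₃=6∈[0,14].
(2·7+1)(2·7+1)(2·6+1) = 2925
Δ: 8! 6! 6! / 21! → 1/2444321880
sum: t=1:−1/2612736000 t=2:+1/20736000 t=3:−1/1658880 t=4:+1/746496 t=5:−1/1658880 t=6:+1/20736000 t=7:−1/2612736000 = 1/4354560
3j²(7 7 6; 0 0 0) = Δ·Π!·Σ² = 1000/138567  (sign +1)
sum: t=0:+1/1045094400 t=1:−1/29030400 t=2:+1/8294400 t=3:−1/18662400 = 1/29859840
3j²(7 7 6; 1 -4 3) = Δ·Π!·Σ² = 175/25194  (sign -1)
combine: 4πI² = 2925·1000/138567·175/25194 = 2187500/14919047
take √, sign -1: I = -0.10801860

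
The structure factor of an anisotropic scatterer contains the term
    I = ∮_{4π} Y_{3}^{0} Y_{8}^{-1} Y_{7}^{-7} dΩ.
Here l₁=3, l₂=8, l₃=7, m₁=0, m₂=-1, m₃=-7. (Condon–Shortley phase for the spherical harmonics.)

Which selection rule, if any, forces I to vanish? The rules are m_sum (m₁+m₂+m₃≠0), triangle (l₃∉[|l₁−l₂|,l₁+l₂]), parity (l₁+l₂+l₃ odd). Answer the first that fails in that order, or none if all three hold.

azimuthal sum: 0 − 1 − 7 = -8  ✗
5 ≤ 7 ≤ 11 (triangle on l)
L = 3 + 8 + 7 = 18 (even)

m_sum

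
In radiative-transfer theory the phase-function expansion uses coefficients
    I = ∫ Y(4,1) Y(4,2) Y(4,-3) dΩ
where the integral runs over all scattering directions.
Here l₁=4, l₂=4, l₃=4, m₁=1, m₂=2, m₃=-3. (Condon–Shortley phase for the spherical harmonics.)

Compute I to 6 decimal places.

-0.063661

Rules hold: Σm=0, L=12 even, 0≤4≤8.
N = 9·9·9 = 729
Δ = 4!·4!·4!/13! = 1/450450
Racah Σ t=0..4: t=0:+1/13824 t=1:−1/216 t=2:+1/64 t=3:−1/216 t=4:+1/13824 = 5/768
⇒ 3j(4 4 4; 0 0 0)² = 18/1001, sgn +1
Racah Σ t=2..3: t=2:+1/576 t=3:−1/864 = 1/1728
⇒ 3j(4 4 4; 1 2 -3)² = 5/1287, sgn -1
4πI² = N·(3j₀)²·(3jₘ)² = 7290/143143
I = -1·√(0.0509281/4π) = -0.06366105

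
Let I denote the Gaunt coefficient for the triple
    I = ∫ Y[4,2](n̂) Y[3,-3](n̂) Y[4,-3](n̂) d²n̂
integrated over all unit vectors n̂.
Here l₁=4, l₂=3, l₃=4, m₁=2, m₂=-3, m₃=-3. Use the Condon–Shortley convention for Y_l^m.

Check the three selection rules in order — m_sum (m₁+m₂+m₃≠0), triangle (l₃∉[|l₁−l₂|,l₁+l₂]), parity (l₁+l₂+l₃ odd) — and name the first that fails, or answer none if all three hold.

m_sum

Σmᵢ = -4  ✗
l₃∈[|l₁−l₂|,l₁+l₂]=[1,7], have l₃=4
Σlᵢ = 11 ⇒ odd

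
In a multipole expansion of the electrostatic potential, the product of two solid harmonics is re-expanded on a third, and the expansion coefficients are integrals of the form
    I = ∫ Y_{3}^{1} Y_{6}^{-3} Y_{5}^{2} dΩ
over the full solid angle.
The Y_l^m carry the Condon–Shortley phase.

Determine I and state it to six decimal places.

m-sum 0 ✓  L=14 even ✓  3≤5≤9 ✓
Π(2lᵢ+1) = 7×13×11 = 1001
triangle coeff Δ(3,6,5) = 1/675675
Σ_t [1,3]: t=1:−1/8640 t=2:+1/2304 t=3:−1/8640 = 7/34560
(3j)²=7/429 [(3 6 5; 0 0 0)], sign=-1
Σ_t [0,2]: t=0:+1/34560 t=1:−1/8640 t=2:+1/40320 = -1/16128
(3j)²=18/1001 [(3 6 5; 1 -3 2)], sign=+1
⇒ 4πI² = 42/143
I = (-1)√(42/143/(4π)) = -0.15288036

-0.152880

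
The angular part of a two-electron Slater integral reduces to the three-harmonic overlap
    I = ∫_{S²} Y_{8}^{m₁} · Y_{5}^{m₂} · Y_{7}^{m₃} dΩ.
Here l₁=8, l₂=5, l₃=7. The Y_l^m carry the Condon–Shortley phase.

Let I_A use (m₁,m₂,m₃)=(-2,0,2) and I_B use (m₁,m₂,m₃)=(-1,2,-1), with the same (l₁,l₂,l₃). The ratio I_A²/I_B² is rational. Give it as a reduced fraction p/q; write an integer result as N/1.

Shared (l₁,l₂,l₃)=(8,5,7): N and (l;000)² cancel in I_A²/I_B².
A: Δ = 6!·10!·4!/21! = 1/814773960; Racah Σ t=1..5: t=1:−1/1045094400 t=2:+1/23224320 t=3:−1/4354560 t=4:+1/4976640 t=5:−1/41472000 = -1/93312000; ⇒ 3j(8 5 7; -2 0 2)² = 32/138567, sgn +1
B: Δ = 6!·10!·4!/21! = 1/814773960; Racah Σ t=3..6: t=3:−1/14929920 t=4:+1/4147200 t=5:−1/8294400 t=6:+1/130636800 = 1/16329600; ⇒ 3j(8 5 7; -1 2 -1)² = 1024/138567, sgn +1
I_A²/I_B² = (32/138567)/(1024/138567) = 1/32

1/32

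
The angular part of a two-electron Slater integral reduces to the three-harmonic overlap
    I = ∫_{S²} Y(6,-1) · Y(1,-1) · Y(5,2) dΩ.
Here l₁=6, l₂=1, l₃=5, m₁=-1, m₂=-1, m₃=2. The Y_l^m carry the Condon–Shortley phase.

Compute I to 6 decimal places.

m-sum 0 ✓  L=12 even ✓  5≤5≤7 ✓
Π(2lᵢ+1) = 13×3×11 = 429
triangle coeff Δ(6,1,5) = 1/858
Σ_t [1,1]: t=1:−1/14400 = -1/14400
(3j)²=6/143 [(6 1 5; 0 0 0)], sign=+1
Σ_t [0,0]: t=0:+1/60480 = 1/60480
(3j)²=5/429 [(6 1 5; -1 -1 2)], sign=-1
⇒ 4πI² = 30/143
I = (-1)√(30/143/(4π)) = -0.12920749

-0.129207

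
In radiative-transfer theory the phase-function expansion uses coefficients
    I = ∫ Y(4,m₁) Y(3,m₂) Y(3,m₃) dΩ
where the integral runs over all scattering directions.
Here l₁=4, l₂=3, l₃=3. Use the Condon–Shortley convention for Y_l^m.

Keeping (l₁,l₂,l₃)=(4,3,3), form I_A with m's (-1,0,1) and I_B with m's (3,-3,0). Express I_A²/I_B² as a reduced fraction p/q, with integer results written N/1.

5/21

Same 4,3,3: normalisation and zero-m 3j drop out of the ratio.
A: Δ: 4! 4! 2! / 11! → 1/34650; sum: t=1:−1/288 t=2:+1/24 t=3:−1/48 = 5/288; 3j²(4 3 3; -1 0 1) = Δ·Π!·Σ² = 5/462  (sign +1)
B: Δ: 4! 4! 2! / 11! → 1/34650; sum: t=0:+1/288 = 1/288; 3j²(4 3 3; 3 -3 0) = Δ·Π!·Σ² = 1/22  (sign -1)
I_A²/I_B² = (5/462)/(1/22) = 5/21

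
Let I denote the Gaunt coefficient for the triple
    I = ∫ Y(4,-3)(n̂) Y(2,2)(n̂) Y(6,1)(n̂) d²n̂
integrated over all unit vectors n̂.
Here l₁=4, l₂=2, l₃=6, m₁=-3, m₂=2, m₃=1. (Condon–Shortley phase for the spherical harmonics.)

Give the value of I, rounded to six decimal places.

-0.035563

Checks pass: Σm=0; 12 even; l₃=6∈[2,6].
(2·4+1)(2·2+1)(2·6+1) = 585
Δ: 0! 8! 4! / 13! → 1/6435
sum: t=0:+1/2304 = 1/2304
3j²(4 2 6; 0 0 0) = Δ·Π!·Σ² = 5/143  (sign +1)
sum: t=0:+1/120960 = 1/120960
3j²(4 2 6; -3 2 1) = Δ·Π!·Σ² = 1/1287  (sign -1)
combine: 4πI² = 585·5/143·1/1287 = 25/1573
take √, sign -1: I = -0.03556319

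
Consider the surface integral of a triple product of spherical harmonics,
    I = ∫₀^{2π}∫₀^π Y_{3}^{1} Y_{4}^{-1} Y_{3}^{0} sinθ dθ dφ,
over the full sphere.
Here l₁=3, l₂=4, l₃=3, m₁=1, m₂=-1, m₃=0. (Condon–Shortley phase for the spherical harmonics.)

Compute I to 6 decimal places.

Rules hold: Σm=0, L=10 even, 1≤3≤7.
N = 7·9·7 = 441
Δ = 4!·2!·4!/11! = 1/34650
Racah Σ t=1..3: t=1:−1/72 t=2:+1/16 t=3:−1/72 = 5/144
⇒ 3j(3 4 3; 0 0 0)² = 2/77, sgn -1
Racah Σ t=0..2: t=0:+1/288 t=1:−1/24 t=2:+1/48 = -5/288
⇒ 3j(3 4 3; 1 -1 0)² = 5/462, sgn +1
4πI² = N·(3j₀)²·(3jₘ)² = 15/121
I = -1·√(0.123967/4π) = -0.09932258

-0.099323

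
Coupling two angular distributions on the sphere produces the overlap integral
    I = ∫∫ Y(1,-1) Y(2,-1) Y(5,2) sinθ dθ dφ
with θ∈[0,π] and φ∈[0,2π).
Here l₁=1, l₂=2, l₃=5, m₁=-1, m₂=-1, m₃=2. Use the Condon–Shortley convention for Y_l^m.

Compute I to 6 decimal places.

triangle: need 1≤l₃≤3, have 5; I=0

0.000000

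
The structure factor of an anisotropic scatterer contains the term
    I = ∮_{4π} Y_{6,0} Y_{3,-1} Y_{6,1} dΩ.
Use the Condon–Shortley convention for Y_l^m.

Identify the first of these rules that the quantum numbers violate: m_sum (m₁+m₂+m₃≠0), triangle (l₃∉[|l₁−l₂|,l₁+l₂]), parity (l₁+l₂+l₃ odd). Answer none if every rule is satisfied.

azimuthal sum: 0 − 1 + 1 = 0  ✓
3 ≤ 6 ≤ 9 (triangle on l)  ✓
L = 6 + 3 + 6 = 15 (odd)  ✗

parity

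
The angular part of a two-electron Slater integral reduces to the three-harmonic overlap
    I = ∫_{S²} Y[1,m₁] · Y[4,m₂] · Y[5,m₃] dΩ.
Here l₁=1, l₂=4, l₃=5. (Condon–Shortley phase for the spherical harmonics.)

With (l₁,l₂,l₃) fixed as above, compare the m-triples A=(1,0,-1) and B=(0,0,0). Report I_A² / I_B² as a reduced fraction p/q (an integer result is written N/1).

3/5

l's match ⇒ only the (l;m) 3-j factors differ between A and B.
A: triangle coeff Δ(1,4,5) = 1/495; Σ_t [0,0]: t=0:+1/1152 = 1/1152; (3j)²=1/33 [(1 4 5; 1 0 -1)], sign=+1
B: triangle coeff Δ(1,4,5) = 1/495; Σ_t [0,0]: t=0:+1/576 = 1/576; (3j)²=5/99 [(1 4 5; 0 0 0)], sign=-1
I_A²/I_B² = (1/33)/(5/99) = 3/5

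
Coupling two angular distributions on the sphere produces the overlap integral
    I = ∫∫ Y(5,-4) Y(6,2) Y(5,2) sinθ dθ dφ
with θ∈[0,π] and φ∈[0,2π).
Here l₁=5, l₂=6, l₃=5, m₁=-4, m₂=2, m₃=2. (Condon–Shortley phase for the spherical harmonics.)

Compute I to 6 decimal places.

0.108910

m-sum 0 ✓  L=16 even ✓  1≤5≤11 ✓
Π(2lᵢ+1) = 11×13×11 = 1573
triangle coeff Δ(5,6,5) = 1/28588560
Σ_t [1,5]: t=1:−1/345600 t=2:+1/13824 t=3:−1/5184 t=4:+1/13824 t=5:−1/345600 = -7/129600
(3j)²=80/7293 [(5 6 5; 0 0 0)], sign=+1
Σ_t [5,6]: t=5:−1/103680 t=6:+1/207360 = -1/207360
(3j)²=21/2431 [(5 6 5; -4 2 2)], sign=+1
⇒ 4πI² = 560/3757
I = (+1)√(560/3757/(4π)) = 0.10891018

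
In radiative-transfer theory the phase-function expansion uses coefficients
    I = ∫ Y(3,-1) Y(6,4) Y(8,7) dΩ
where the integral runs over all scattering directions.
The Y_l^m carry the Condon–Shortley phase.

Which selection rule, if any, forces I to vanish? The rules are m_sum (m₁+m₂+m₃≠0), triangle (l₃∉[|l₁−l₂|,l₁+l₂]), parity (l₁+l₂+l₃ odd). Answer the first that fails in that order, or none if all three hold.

Σmᵢ = 10  ✗
l₃∈[|l₁−l₂|,l₁+l₂]=[3,9], have l₃=8
Σlᵢ = 17 ⇒ odd

m_sum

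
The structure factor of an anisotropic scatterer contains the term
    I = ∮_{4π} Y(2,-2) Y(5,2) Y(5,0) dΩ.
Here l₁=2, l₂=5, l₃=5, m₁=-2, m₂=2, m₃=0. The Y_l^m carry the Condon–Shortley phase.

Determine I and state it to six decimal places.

-0.191372

Rules hold: Σm=0, L=12 even, 3≤5≤7.
N = 5·11·11 = 605
Δ = 2!·2!·8!/13! = 1/38610
Racah Σ t=0..2: t=0:+1/2880 t=1:−1/576 t=2:+1/2880 = -1/960
⇒ 3j(2 5 5; 0 0 0)² = 10/429, sgn +1
Racah Σ t=2..2: t=2:+1/2880 = 1/2880
⇒ 3j(2 5 5; -2 2 0)² = 14/429, sgn -1
4πI² = N·(3j₀)²·(3jₘ)² = 700/1521
I = -1·√(0.460224/4π) = -0.19137248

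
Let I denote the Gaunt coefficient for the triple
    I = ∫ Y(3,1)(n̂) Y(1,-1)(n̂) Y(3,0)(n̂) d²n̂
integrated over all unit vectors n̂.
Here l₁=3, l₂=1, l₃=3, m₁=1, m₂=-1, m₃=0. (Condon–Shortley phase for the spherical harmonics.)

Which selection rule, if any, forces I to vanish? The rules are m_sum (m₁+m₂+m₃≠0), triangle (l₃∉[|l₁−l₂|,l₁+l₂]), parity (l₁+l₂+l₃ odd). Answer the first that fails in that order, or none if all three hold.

azimuthal sum: 1 − 1 + 0 = 0  ✓
2 ≤ 3 ≤ 4 (triangle on l)  ✓
L = 3 + 1 + 3 = 7 (odd)  ✗

parity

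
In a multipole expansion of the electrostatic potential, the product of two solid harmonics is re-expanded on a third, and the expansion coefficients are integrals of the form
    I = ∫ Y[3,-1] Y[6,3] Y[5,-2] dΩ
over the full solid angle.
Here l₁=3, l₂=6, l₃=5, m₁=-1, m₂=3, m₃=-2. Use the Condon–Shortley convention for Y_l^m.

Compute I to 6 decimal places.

m-sum 0 ✓  L=14 even ✓  3≤5≤9 ✓
Π(2lᵢ+1) = 7×13×11 = 1001
triangle coeff Δ(3,6,5) = 1/675675
Σ_t [1,3]: t=1:−1/8640 t=2:+1/2304 t=3:−1/8640 = 7/34560
(3j)²=7/429 [(3 6 5; 0 0 0)], sign=-1
Σ_t [2,4]: t=2:+1/40320 t=3:−1/8640 t=4:+1/34560 = -1/16128
(3j)²=18/1001 [(3 6 5; -1 3 -2)], sign=+1
⇒ 4πI² = 42/143
I = (-1)√(42/143/(4π)) = -0.15288036

-0.152880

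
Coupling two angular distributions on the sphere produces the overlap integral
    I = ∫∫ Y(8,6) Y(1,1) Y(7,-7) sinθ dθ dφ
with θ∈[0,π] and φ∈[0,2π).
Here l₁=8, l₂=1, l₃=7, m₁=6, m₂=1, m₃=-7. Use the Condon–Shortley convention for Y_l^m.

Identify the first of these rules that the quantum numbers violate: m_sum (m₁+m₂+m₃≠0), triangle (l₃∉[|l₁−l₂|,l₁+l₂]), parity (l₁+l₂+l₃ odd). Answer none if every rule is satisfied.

m₁+m₂+m₃ = 6 + 1 − 7 = 0  ✓
triangle: |8−1|=7 ≤ l₃=7 ≤ 8+1=9  ✓
parity: l₁+l₂+l₃ = 16 is even  ✓

none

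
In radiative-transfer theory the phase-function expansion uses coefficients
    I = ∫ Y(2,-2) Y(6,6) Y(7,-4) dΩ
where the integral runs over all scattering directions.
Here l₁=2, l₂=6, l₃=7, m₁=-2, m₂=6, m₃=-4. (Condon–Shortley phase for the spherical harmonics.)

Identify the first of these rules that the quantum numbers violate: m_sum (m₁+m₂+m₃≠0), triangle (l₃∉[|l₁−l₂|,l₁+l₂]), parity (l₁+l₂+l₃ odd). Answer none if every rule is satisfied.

m₁+m₂+m₃ = -2 + 6 − 4 = 0  ✓
triangle: |2−6|=4 ≤ l₃=7 ≤ 2+6=8  ✓
parity: l₁+l₂+l₃ = 15 is odd  ✗

parity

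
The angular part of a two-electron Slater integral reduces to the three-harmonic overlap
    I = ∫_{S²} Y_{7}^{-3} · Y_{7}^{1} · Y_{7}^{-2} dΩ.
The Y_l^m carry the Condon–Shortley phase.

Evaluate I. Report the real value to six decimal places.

Σmᵢ = -4 ≠ 0, so the φ-integral vanishes; I = 0

0.000000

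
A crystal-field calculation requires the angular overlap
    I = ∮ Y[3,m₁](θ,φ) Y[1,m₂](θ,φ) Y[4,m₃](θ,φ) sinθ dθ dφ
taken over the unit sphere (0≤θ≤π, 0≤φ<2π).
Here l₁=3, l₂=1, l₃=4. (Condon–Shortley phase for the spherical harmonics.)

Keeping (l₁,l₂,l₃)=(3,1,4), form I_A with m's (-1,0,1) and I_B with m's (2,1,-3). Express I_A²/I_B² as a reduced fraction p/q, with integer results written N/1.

Same 3,1,4: normalisation and zero-m 3j drop out of the ratio.
A: Δ: 0! 6! 2! / 9! → 1/252; sum: t=0:+1/48 = 1/48; 3j²(3 1 4; -1 0 1) = Δ·Π!·Σ² = 5/84  (sign -1)
B: Δ: 0! 6! 2! / 9! → 1/252; sum: t=0:+1/240 = 1/240; 3j²(3 1 4; 2 1 -3) = Δ·Π!·Σ² = 1/12  (sign -1)
I_A²/I_B² = (5/84)/(1/12) = 5/7

5/7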